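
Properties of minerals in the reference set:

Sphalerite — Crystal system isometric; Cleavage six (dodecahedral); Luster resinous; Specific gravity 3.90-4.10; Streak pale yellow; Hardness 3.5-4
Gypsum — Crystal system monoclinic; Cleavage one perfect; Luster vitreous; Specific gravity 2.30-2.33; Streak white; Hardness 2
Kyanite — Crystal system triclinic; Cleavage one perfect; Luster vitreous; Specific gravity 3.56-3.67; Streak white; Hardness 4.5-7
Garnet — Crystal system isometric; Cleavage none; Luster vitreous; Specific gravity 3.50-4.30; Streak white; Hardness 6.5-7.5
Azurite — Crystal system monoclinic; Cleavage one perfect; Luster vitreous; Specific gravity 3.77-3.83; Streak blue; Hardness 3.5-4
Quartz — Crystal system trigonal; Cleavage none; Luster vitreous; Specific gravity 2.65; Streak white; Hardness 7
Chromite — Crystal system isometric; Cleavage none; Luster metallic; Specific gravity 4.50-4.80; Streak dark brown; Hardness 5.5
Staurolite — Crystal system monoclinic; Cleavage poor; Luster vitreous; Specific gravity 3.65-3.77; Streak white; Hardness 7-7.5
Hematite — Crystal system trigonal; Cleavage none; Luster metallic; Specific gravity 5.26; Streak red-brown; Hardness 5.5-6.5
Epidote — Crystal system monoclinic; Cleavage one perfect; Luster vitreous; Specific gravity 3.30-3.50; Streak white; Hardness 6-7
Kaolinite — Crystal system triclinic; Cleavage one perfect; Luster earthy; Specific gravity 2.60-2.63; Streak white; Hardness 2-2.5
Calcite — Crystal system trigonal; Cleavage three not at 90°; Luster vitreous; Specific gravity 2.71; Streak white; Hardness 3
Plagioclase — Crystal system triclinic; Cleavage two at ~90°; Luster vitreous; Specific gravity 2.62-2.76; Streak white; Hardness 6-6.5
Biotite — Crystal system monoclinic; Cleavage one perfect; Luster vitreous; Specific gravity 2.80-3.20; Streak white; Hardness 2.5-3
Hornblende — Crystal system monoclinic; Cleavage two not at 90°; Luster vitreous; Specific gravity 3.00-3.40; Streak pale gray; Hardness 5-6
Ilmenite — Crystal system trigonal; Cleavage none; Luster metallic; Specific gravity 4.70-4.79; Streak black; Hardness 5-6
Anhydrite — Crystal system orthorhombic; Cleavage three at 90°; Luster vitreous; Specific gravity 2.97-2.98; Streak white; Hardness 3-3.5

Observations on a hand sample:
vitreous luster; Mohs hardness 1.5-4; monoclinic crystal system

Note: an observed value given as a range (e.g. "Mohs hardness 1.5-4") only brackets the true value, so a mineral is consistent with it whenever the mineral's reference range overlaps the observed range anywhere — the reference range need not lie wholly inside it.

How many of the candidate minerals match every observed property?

3

Vitreous luster excludes Sphalerite, Chromite, Hematite, Kaolinite, Ilmenite.
Mohs hardness 1.5-4 — Gypsum, Azurite, Calcite, Biotite, Anhydrite remain.
Monoclinic crystal system eliminates Calcite, Anhydrite.
Consistent with every observation: Azurite, Biotite, Gypsum.
That is 3 minerals.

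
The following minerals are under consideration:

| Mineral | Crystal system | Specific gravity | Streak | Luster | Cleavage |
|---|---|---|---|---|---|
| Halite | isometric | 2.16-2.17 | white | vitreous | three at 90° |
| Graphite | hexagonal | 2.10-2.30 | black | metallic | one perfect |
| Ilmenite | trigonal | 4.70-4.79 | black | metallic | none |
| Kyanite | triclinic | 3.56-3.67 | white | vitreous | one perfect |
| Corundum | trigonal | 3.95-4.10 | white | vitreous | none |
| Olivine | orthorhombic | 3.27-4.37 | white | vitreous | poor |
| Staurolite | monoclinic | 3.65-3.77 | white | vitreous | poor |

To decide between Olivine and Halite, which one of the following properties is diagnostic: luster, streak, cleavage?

cleavage

Luster: both vitreous — same for both.
Streak: both white — same for both.
Cleavage: Olivine poor, Halite three at 90° — different.
Cleavage is the diagnostic property here.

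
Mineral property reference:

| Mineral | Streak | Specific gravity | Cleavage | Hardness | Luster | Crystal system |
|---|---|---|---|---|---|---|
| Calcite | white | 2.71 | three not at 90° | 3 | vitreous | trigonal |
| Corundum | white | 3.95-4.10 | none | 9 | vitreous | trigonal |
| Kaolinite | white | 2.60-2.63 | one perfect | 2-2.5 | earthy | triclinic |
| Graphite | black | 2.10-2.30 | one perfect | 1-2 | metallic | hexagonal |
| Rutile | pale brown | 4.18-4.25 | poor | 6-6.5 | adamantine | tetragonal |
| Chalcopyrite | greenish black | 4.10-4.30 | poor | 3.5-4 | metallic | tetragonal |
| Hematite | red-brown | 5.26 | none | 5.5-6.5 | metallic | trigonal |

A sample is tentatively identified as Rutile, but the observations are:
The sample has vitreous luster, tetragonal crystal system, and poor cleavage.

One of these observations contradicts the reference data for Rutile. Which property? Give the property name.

luster

Vitreous luster: Rutile has adamantine luster — inconsistent.
Tetragonal crystal system: Rutile has tetragonal system — consistent.
Poor cleavage: Rutile has cleavage poor — consistent.
Only the luster is inconsistent.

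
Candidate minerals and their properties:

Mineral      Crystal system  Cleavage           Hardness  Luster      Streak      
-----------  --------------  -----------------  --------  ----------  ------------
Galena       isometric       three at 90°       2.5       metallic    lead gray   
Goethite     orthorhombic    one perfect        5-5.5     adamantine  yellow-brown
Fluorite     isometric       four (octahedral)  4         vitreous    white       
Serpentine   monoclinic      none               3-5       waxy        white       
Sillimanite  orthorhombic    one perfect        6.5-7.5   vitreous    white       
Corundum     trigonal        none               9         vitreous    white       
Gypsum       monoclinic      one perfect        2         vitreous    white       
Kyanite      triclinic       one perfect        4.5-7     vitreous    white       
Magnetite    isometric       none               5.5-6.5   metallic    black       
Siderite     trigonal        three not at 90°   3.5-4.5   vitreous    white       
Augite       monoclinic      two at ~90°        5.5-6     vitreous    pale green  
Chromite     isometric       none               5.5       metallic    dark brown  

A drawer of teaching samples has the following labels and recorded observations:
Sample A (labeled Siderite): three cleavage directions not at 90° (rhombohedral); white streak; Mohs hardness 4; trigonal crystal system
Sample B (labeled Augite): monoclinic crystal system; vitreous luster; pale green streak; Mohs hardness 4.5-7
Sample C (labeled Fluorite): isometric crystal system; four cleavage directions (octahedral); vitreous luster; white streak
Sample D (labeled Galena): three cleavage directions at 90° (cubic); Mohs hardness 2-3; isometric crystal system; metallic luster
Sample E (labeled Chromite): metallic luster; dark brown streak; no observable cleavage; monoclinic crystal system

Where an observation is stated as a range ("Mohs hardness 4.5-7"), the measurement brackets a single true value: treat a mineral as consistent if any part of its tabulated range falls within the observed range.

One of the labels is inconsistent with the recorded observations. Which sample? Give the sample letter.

Sample A: observations are consistent with Siderite.
Sample B: observations are consistent with Augite.
Sample C: observations are consistent with Fluorite.
Sample D: observations are consistent with Galena.
Sample E: Chromite has isometric system, but the record shows monoclinic crystal system — this label is wrong.
Sample E is the mislabeled one.

E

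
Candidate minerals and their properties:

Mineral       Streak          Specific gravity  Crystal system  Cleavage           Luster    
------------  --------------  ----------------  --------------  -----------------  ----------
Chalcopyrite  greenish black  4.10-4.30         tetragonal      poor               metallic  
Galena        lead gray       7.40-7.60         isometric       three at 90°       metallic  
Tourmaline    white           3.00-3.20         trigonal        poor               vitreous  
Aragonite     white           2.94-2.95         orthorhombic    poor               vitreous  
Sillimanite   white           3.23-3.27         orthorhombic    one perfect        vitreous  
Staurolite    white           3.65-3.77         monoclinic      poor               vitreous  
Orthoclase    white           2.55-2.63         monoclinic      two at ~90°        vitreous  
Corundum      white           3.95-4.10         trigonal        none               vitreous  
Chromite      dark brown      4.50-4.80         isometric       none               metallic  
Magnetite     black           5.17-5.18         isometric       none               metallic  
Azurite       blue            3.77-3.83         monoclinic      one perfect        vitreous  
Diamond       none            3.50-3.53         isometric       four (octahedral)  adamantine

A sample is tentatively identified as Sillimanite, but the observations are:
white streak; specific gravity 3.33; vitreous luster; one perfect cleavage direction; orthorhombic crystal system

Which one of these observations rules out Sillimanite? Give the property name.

White streak: Sillimanite has white streak — consistent.
Specific gravity 3.33: Sillimanite has SG 3.23-3.27 — outside the reference range.
Vitreous luster: Sillimanite has vitreous luster — consistent.
One perfect cleavage direction: Sillimanite has cleavage one perfect — consistent.
Orthorhombic crystal system: Sillimanite has orthorhombic system — consistent.
Only the specific gravity is inconsistent.

specific gravity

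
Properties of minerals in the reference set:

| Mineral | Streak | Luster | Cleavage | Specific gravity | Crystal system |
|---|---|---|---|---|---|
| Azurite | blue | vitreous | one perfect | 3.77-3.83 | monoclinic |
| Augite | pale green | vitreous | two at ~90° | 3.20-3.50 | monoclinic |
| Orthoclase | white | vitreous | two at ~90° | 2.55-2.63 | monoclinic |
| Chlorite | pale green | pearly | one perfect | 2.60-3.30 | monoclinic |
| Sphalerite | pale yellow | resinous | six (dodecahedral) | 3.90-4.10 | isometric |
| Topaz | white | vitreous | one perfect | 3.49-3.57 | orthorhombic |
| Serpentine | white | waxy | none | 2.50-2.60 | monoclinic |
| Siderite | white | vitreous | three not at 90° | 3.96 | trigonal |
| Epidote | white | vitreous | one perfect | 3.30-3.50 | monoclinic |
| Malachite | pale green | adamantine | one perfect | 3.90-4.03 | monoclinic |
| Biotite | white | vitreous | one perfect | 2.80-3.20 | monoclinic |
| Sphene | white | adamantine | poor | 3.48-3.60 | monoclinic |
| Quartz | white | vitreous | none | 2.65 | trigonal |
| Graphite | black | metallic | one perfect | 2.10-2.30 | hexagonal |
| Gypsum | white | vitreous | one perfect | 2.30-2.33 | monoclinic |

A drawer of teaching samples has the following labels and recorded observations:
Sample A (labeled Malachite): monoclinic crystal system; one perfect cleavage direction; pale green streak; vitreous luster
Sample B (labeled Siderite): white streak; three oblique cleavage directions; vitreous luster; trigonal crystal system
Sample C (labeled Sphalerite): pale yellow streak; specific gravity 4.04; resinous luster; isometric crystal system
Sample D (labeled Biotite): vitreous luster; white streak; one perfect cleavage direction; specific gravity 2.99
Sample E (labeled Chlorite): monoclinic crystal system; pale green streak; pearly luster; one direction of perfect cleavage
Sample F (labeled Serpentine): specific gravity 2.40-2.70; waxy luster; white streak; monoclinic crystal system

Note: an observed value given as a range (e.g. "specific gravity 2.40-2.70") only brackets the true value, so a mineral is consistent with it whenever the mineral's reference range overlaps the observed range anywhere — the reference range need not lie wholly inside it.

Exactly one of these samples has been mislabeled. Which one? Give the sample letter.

A

Sample A: Malachite has adamantine luster, but the record shows vitreous luster — this label is wrong.
Sample B: all recorded properties match Siderite.
Sample C: all recorded properties match Sphalerite.
Sample D: all recorded properties match Biotite.
Sample E: all recorded properties match Chlorite.
Sample F: all recorded properties match Serpentine.
The mislabeled specimen is A.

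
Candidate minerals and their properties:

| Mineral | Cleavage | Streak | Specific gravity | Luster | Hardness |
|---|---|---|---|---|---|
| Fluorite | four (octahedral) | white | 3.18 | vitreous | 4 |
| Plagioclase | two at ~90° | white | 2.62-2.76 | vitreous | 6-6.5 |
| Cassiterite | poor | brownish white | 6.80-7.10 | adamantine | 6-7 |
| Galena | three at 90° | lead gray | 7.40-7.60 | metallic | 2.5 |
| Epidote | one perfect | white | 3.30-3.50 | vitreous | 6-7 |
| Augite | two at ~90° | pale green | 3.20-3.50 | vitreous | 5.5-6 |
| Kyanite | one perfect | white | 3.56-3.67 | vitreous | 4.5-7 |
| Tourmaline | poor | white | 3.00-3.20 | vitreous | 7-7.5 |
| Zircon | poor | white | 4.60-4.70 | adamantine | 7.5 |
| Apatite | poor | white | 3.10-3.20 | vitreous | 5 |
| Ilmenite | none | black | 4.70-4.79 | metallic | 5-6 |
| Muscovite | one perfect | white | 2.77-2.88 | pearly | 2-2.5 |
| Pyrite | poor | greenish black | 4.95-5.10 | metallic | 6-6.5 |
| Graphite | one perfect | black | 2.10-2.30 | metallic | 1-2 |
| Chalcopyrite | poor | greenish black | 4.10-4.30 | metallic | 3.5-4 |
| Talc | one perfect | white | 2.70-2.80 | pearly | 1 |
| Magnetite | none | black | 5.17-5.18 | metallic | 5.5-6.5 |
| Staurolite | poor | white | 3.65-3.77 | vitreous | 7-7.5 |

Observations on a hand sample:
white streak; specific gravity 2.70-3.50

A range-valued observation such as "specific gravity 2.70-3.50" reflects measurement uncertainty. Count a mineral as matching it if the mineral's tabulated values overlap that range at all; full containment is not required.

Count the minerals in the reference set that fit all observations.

7

White streak — only Fluorite, Plagioclase, Epidote, Kyanite, Tourmaline, Zircon, Apatite, Muscovite, Talc, Staurolite remain.
Specific gravity 2.70-3.50 rules out Kyanite, Zircon, Staurolite.
The minerals that satisfy all observations are Apatite, Epidote, Fluorite, Muscovite, Plagioclase, Talc, Tourmaline.
That is 7 minerals.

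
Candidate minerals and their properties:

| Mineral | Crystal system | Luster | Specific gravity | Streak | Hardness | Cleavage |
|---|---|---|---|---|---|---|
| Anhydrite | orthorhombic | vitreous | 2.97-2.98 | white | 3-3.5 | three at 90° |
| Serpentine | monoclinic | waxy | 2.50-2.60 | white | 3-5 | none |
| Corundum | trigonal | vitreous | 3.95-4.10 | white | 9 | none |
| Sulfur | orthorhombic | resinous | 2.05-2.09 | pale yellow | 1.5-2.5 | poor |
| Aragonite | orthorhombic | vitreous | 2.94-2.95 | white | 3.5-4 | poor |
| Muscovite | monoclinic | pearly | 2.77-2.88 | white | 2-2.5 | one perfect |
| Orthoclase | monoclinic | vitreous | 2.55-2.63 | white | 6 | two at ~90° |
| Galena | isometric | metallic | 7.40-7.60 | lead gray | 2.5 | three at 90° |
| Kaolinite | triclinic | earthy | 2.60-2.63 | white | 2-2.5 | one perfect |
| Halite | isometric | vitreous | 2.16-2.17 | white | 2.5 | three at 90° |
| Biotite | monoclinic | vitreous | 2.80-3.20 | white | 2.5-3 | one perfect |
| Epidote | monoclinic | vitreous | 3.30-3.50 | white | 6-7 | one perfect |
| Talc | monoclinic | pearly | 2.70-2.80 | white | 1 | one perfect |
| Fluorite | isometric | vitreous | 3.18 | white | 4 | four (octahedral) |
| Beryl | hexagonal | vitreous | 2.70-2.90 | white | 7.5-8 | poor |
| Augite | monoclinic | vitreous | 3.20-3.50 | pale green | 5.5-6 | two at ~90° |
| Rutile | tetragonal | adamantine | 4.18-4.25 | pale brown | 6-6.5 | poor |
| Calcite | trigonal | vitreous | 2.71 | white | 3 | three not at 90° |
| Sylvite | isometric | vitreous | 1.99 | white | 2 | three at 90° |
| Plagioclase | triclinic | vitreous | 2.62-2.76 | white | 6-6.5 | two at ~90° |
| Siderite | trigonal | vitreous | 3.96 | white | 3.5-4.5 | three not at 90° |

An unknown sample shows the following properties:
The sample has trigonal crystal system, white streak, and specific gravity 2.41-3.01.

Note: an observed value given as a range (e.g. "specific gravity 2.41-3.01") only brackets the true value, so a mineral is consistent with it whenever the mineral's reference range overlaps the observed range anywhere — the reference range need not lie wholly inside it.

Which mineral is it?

Calcite

Trigonal crystal system: leaves Corundum, Calcite, Siderite.
White streak: no further eliminations.
Specific gravity 2.41-3.01: narrows the field to Calcite.
Only Calcite satisfies all observations.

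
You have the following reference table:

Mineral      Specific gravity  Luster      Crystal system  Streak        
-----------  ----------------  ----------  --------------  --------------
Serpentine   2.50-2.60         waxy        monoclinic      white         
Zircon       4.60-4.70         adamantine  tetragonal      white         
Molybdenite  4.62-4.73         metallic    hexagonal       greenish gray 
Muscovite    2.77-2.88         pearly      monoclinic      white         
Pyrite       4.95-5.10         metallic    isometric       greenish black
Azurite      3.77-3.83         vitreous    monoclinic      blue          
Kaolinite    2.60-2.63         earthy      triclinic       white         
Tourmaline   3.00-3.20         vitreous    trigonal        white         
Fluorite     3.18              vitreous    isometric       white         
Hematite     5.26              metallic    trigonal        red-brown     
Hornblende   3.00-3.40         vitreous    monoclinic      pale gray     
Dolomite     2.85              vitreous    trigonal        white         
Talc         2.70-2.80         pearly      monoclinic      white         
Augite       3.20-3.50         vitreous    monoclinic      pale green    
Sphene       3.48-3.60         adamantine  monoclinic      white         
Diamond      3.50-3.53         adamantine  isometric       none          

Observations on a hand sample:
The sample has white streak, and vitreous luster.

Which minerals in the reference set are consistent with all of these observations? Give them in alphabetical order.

White streak — Serpentine, Zircon, Muscovite, Kaolinite, Tourmaline, Fluorite, Dolomite, Talc, Sphene remain.
Vitreous luster — Tourmaline, Fluorite, Dolomite remain.
The minerals that satisfy all observations are Dolomite, Fluorite, Tourmaline.

Dolomite, Fluorite, Tourmaline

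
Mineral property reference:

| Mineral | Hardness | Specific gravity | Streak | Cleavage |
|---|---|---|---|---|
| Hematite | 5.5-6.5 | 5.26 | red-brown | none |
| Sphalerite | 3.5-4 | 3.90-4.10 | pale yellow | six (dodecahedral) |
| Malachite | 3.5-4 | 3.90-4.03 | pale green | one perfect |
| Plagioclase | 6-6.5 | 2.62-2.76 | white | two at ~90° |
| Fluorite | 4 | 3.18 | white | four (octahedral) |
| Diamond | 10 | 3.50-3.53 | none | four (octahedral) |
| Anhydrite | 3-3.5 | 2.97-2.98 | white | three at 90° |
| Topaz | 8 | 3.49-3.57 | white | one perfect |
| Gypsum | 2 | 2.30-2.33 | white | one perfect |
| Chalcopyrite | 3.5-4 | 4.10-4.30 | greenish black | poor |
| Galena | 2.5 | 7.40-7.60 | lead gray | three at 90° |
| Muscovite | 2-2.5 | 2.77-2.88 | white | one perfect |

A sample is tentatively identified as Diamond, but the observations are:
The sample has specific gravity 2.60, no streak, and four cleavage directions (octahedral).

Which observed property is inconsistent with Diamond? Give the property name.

specific gravity

Specific gravity 2.60: Diamond has SG 3.50-3.53 — outside the reference range.
No streak: Diamond has no streak — matches.
Four cleavage directions (octahedral): Diamond has cleavage four (octahedral) — matches.
The specific gravity is the one property that does not fit.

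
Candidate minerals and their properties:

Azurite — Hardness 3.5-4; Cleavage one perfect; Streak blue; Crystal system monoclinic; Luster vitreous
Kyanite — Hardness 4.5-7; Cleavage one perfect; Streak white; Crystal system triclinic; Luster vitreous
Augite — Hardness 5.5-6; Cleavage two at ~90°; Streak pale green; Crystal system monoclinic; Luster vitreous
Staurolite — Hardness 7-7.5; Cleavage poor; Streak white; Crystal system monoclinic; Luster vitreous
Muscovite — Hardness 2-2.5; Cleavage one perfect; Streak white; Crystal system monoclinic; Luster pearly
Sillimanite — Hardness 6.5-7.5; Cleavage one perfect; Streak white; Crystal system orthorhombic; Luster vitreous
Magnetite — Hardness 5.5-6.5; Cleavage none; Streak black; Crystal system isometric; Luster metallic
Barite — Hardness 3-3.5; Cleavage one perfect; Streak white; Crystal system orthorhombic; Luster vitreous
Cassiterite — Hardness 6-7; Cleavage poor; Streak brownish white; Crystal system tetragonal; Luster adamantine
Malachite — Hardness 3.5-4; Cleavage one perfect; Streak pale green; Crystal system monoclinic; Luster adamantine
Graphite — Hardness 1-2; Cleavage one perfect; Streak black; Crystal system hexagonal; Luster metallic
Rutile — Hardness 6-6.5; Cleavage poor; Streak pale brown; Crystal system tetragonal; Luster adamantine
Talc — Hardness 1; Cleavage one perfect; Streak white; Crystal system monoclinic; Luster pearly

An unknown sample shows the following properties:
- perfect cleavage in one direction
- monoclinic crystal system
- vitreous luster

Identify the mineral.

Azurite

Perfect cleavage in one direction rules out Augite, Staurolite, Magnetite, Cassiterite, Rutile.
Monoclinic crystal system excludes Kyanite, Sillimanite, Barite, Graphite.
Vitreous luster — leaves Azurite.
Azurite is the sole remaining match.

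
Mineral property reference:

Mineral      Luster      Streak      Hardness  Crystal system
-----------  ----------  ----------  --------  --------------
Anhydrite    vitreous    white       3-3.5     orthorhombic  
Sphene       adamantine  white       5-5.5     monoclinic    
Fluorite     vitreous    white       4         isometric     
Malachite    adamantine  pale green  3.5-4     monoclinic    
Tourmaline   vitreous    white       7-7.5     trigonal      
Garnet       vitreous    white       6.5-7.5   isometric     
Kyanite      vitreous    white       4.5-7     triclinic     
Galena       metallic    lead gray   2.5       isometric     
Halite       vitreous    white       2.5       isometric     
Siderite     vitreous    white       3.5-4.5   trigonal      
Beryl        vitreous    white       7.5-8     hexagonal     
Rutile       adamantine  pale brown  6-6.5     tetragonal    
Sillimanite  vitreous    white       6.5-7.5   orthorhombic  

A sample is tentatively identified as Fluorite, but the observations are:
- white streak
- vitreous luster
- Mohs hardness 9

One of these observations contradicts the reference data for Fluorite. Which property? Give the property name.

hardness

White streak: Fluorite has white streak — within range.
Vitreous luster: Fluorite has vitreous luster — within range.
Mohs hardness 9: Fluorite has hardness 4 — inconsistent.
The hardness is the one property that does not fit.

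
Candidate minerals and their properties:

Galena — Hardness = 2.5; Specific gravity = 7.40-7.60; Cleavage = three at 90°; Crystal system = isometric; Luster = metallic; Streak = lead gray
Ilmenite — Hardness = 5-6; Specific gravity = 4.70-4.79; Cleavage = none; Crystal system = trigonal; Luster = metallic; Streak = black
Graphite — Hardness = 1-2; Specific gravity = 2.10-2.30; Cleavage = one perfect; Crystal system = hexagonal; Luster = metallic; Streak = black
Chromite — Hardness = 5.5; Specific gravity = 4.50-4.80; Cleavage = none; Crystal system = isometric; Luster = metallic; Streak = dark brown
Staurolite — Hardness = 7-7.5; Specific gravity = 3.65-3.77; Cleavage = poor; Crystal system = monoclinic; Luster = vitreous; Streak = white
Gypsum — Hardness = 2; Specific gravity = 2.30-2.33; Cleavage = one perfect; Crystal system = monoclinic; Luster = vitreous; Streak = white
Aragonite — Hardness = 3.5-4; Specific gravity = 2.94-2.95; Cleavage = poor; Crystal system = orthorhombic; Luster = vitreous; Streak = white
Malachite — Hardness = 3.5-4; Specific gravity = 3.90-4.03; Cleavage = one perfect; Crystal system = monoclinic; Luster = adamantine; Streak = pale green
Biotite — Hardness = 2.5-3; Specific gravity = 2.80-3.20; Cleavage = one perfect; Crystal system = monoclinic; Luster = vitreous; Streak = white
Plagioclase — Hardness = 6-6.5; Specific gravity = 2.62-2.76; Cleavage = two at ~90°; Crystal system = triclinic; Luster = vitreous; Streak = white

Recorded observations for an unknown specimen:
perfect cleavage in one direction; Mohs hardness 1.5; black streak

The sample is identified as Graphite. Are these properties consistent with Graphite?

Perfect cleavage in one direction — fits Graphite (cleavage one perfect).
Mohs hardness 1.5 — fits Graphite (hardness 1-2).
Black streak — fits Graphite (black streak).
All observations are consistent with the tabulated values for Graphite.

Consistent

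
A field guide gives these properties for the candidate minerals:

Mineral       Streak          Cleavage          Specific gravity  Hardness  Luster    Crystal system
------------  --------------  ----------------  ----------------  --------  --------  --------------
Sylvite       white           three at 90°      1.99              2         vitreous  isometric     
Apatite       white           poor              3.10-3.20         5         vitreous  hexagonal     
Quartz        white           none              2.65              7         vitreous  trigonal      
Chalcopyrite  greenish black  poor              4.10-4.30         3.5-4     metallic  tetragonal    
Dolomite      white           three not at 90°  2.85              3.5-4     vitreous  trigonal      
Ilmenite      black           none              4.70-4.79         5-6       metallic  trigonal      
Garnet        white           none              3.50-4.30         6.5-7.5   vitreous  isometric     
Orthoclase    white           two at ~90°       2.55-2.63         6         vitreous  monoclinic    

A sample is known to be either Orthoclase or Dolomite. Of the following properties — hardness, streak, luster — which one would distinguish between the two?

Hardness: Orthoclase 6, Dolomite 3.5-4 — distinct.
Streak: both white — same for both.
Luster: both vitreous — same for both.
Only hardness differs between Orthoclase and Dolomite among the listed tests.

hardness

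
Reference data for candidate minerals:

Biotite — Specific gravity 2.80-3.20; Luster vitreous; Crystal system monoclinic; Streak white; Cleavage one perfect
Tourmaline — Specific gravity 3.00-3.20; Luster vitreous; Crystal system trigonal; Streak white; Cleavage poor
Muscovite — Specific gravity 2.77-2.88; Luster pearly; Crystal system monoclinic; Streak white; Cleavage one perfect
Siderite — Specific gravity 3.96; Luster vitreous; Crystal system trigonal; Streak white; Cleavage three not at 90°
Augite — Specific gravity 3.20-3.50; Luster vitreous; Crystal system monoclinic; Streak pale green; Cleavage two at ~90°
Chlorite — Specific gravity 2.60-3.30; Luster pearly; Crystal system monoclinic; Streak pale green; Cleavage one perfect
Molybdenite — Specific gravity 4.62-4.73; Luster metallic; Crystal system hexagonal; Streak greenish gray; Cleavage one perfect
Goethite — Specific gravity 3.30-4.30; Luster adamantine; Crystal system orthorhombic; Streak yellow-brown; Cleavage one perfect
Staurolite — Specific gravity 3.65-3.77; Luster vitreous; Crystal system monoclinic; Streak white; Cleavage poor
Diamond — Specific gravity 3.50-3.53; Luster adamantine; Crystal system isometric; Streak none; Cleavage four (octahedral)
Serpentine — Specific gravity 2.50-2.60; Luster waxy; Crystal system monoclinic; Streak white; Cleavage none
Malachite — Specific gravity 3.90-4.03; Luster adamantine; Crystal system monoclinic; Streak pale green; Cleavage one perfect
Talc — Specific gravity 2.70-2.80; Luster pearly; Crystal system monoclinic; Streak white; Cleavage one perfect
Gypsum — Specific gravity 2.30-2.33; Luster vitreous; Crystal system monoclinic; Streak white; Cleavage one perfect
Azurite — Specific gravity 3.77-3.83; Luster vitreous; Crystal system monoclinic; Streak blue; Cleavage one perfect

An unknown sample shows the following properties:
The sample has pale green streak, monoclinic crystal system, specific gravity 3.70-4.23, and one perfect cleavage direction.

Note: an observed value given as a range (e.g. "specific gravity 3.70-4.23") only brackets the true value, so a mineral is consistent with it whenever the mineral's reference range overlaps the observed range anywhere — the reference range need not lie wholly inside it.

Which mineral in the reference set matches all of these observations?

Malachite

Pale green streak: Augite, Chlorite, Malachite remain.
Monoclinic crystal system: no further eliminations.
Specific gravity 3.70-4.23: only Malachite remains.
One perfect cleavage direction: all remaining candidates fit.
The only mineral consistent with every observation is Malachite.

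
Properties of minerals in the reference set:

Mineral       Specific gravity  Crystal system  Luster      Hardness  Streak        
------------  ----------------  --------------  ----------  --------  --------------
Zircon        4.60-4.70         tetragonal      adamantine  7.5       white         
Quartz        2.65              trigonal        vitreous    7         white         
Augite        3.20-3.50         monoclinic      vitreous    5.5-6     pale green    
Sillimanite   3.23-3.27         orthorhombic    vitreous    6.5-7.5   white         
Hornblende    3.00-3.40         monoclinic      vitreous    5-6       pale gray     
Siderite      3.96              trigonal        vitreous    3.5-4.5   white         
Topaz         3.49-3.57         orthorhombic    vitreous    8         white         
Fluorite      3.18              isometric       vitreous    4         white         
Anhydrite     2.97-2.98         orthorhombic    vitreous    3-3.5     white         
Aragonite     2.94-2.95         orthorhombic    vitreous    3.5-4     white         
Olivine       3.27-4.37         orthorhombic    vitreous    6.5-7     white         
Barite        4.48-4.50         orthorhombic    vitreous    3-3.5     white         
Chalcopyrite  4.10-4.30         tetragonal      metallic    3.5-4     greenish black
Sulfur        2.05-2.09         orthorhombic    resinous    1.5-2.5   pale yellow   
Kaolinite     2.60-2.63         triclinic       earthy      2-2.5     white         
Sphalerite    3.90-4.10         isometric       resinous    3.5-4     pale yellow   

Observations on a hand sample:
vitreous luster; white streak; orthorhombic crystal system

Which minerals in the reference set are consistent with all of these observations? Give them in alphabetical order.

Anhydrite, Aragonite, Barite, Olivine, Sillimanite, Topaz

Vitreous luster rules out Zircon, Chalcopyrite, Sulfur, Kaolinite, Sphalerite.
White streak excludes Augite, Hornblende.
Orthorhombic crystal system rules out Quartz, Siderite, Fluorite.
The minerals that satisfy all observations are Anhydrite, Aragonite, Barite, Olivine, Sillimanite, Topaz.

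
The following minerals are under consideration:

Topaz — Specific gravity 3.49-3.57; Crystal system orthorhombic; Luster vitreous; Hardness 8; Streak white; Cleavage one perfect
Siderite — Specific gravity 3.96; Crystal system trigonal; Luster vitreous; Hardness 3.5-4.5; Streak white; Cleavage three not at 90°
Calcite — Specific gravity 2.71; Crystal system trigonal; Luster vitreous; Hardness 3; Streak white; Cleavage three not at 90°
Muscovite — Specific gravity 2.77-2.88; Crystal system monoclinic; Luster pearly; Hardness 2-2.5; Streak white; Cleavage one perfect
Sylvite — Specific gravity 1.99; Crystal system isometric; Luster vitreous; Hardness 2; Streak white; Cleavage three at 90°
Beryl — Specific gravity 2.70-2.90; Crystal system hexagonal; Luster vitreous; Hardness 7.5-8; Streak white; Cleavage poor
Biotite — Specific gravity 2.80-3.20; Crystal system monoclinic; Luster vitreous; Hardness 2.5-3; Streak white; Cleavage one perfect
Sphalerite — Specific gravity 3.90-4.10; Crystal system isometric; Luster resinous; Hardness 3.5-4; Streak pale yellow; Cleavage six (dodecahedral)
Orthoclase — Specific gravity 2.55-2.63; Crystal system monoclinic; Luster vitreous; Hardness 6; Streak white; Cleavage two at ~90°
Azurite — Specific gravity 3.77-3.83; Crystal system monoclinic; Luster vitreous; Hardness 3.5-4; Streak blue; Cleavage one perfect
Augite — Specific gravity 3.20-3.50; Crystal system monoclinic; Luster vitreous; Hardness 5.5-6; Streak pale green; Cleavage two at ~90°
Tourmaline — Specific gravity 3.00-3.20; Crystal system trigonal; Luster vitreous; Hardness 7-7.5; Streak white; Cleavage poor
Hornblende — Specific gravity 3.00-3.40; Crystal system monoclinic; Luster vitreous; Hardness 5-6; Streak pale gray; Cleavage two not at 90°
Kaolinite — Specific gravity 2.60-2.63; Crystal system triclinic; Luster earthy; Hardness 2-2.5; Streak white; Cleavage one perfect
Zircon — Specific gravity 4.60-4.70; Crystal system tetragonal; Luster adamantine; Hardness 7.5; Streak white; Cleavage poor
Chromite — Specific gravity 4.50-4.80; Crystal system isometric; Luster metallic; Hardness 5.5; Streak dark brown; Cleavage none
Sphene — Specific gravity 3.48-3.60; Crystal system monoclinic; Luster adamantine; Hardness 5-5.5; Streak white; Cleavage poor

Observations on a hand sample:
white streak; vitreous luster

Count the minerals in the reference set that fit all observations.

8

White streak rules out Sphalerite, Azurite, Augite, Hornblende, Chromite.
Vitreous luster is inconsistent with Muscovite, Kaolinite, Zircon, Sphene.
Remaining candidates: Beryl, Biotite, Calcite, Orthoclase, Siderite, Sylvite, Topaz, Tourmaline.
That is 8 minerals.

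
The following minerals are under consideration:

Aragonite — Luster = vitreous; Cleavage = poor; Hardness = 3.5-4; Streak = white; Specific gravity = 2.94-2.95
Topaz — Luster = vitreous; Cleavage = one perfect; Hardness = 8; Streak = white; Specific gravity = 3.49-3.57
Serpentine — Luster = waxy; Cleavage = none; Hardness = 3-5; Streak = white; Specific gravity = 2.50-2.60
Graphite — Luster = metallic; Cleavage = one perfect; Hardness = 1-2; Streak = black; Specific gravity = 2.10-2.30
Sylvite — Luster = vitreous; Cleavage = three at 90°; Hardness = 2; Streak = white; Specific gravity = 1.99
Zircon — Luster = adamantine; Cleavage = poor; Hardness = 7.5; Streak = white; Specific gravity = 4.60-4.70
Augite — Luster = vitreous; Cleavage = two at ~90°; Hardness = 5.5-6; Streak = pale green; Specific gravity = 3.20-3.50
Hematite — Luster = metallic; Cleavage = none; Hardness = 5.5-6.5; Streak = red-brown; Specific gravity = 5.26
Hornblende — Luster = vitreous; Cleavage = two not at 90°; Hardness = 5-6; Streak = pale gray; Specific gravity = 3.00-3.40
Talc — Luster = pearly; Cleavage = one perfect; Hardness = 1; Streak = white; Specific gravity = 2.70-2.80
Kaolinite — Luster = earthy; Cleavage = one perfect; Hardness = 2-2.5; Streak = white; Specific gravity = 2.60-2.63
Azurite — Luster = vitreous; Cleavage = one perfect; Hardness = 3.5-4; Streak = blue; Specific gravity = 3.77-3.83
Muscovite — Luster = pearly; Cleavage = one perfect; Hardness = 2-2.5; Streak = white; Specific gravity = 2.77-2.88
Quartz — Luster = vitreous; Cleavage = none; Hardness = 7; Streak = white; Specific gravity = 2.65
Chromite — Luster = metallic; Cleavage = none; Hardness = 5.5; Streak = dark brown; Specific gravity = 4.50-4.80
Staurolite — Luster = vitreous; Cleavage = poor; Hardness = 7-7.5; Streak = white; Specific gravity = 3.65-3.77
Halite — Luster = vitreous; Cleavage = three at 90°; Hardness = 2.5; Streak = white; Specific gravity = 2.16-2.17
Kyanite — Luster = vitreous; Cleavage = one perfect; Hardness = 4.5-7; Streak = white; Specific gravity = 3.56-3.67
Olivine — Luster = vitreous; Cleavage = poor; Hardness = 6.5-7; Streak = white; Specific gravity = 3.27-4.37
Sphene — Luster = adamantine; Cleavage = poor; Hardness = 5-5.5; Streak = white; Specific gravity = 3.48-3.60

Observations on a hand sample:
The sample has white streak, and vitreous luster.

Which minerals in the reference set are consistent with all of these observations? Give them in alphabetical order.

Aragonite, Halite, Kyanite, Olivine, Quartz, Staurolite, Sylvite, Topaz

White streak excludes Graphite, Augite, Hematite, Hornblende, Azurite, Chromite.
Vitreous luster is inconsistent with Serpentine, Zircon, Talc, Kaolinite, Muscovite, Sphene.
The minerals that satisfy all observations are Aragonite, Halite, Kyanite, Olivine, Quartz, Staurolite, Sylvite, Topaz.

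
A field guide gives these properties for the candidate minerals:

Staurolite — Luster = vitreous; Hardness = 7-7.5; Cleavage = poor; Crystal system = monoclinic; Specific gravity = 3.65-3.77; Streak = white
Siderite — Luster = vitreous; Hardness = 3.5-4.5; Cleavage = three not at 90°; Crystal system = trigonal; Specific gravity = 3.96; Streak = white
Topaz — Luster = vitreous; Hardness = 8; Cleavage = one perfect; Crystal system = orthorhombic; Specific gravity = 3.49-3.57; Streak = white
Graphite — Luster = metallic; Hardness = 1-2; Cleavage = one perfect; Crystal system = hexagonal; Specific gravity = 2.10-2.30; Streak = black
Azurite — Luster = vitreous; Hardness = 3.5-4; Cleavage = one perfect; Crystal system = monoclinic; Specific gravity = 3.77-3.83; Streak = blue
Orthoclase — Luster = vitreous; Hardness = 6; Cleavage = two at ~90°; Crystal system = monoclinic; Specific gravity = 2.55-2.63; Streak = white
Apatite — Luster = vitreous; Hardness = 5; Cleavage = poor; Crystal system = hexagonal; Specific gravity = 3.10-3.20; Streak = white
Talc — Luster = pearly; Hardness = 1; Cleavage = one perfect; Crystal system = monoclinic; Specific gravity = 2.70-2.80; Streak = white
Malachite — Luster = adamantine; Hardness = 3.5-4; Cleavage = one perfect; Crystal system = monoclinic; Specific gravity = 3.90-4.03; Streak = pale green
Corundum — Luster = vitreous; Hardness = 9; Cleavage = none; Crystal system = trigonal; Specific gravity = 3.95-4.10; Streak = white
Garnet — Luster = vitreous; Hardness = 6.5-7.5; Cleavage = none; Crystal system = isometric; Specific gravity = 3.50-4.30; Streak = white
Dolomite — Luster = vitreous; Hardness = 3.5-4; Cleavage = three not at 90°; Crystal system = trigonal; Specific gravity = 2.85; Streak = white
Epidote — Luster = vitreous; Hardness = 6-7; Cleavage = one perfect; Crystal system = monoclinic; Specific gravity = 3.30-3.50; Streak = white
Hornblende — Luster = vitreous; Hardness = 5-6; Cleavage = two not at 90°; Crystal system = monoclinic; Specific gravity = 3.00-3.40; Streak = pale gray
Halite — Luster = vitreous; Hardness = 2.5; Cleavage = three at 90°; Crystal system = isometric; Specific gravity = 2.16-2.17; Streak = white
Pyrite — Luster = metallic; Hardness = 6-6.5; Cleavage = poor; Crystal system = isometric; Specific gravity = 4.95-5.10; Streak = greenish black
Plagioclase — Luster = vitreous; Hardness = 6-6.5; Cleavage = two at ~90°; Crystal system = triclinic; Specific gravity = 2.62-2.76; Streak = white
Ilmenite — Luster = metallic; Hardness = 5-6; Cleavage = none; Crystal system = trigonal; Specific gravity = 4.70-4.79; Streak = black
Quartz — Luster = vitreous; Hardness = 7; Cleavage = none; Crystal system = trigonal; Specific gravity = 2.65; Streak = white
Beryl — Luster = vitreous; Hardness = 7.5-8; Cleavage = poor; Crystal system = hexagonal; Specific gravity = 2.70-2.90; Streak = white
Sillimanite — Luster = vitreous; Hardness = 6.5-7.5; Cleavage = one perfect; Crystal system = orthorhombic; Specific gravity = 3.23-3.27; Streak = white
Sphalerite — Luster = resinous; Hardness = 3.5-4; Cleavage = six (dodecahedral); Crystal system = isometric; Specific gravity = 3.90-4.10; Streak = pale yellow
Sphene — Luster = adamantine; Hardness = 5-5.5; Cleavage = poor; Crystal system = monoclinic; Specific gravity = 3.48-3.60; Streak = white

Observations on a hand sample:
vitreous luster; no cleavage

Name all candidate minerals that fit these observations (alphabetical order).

Corundum, Garnet, Quartz

Vitreous luster: only Staurolite, Siderite, Topaz, Azurite, Orthoclase, Apatite, Corundum, Garnet, Dolomite, Epidote, Hornblende, Halite, Plagioclase, Quartz, Beryl, Sillimanite remain.
No cleavage: Corundum, Garnet, Quartz remain.
Consistent with every observation: Corundum, Garnet, Quartz.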